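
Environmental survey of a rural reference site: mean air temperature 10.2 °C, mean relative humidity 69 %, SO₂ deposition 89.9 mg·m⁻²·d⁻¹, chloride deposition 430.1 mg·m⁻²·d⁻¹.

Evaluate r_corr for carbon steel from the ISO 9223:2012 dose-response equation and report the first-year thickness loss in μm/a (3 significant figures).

r_corr = 136 μm/a

carbon steel: f(T) = -0.054·(T−10) [T>10 °C] = -0.0108
  SO₂ term: 1.77·89.9^0.52·exp(0.02·69-0.0108) = 72.2
  Cl⁻ term: 0.102·430.1^0.62·exp(0.033·69+0.04·10.2) = 64.19
  sum: 72.2 + 64.19 → r_corr = 136.4 μm/a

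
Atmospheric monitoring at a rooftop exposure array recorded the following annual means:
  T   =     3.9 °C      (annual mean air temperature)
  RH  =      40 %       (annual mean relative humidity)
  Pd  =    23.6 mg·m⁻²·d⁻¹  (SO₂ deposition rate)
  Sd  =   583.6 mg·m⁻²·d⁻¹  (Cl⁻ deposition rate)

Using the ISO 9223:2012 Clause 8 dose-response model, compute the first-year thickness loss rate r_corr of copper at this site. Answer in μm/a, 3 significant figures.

r_corr = 0.352 μm/a

copper: f(T) = +0.126·(T−10) [T≤10 °C] = -0.7686
  Pd branch = 0.0053·Pd^0.26·e^(0.059·RH+f) = 0.05921 μm/a
  Sd branch = 0.01025·Sd^0.27·e^(0.036·RH+0.049·T) = 0.2924 μm/a
  sum: 0.05921 + 0.2924 → r_corr = 0.3516 μm/a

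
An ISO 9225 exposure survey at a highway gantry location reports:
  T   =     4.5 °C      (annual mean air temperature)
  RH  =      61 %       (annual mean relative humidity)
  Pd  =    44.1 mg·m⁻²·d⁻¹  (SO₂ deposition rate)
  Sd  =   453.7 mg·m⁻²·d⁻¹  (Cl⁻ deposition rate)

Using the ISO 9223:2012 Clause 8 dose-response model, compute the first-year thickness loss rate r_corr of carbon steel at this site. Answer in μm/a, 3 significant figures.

carbon steel: T≤10 °C ⇒ hinge +0.150·(4.5−10) = -0.8250
  sulphur-dioxide contribution → 18.82 μm/a
  chloride contribution → 40.57 μm/a
  total first-year rate 59.39 μm/a

r_corr = 59.4 μm/a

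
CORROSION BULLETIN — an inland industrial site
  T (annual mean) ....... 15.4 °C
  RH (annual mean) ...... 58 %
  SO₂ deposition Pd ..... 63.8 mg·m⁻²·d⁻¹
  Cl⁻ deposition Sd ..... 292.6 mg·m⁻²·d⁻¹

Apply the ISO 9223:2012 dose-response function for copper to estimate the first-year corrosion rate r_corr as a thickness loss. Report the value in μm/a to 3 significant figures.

copper: temperature factor f = -0.080·(5.4) = -0.4320
  Pd branch = 0.0053·Pd^0.26·e^(0.059·RH+f) = 0.3105 μm/a
  Sd branch = 0.01025·Sd^0.27·e^(0.036·RH+0.049·T) = 0.815 μm/a
  r_corr = 0.3105 + 0.815 = 1.125 μm/a

r_corr = 1.13 μm/a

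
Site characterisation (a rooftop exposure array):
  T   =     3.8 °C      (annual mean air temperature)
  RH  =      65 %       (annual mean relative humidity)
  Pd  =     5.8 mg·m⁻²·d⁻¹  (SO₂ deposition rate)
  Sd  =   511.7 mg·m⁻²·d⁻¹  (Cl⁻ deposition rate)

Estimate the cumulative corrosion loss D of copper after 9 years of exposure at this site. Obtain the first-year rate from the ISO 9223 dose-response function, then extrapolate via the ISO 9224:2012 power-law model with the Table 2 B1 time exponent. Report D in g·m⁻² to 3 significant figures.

copper: T≤10 °C ⇒ hinge +0.126·(3.8−10) = -0.7812
  sulphur-dioxide contribution → 0.1774 μm/a
  chloride contribution → 0.6907 μm/a
  ⇒ r_corr(copper) = 0.8681 μm/a
Long-term exponent b (ISO 9224 Table 2, B1) = 0.667
  D(9) = 0.8681 × 9^0.667 = 0.8681 × 4.33 = 3.759 μm
  Mass loss = 3.759 μm × 8.96 g/cm³ = 33.68 g·m⁻²

D(9) = 33.7 g·m⁻²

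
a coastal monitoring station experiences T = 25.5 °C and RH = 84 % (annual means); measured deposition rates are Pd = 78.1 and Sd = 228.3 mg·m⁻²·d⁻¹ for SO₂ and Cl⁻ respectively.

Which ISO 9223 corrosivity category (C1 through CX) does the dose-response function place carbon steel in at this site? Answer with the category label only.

C5

carbon steel: T>10 °C ⇒ hinge -0.054·(25.5−10) = -0.8370
  sulphur-dioxide contribution → 39.65 μm/a
  chloride contribution → 131.1 μm/a
  total first-year rate 170.8 μm/a
ISO 9223 Table 2 (carbon steel): 80 < 171 ≤ 200 μm/a ⇒ C5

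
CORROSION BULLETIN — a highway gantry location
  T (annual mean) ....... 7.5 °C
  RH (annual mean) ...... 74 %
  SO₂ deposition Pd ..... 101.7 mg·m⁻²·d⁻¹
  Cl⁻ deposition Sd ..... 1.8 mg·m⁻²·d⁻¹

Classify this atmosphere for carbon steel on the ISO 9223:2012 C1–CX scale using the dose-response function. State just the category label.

C4

carbon steel: temperature factor f = +0.150·(-2.5) = -0.3750
  Pd branch = 1.77·Pd^0.52·e^(0.02·RH+f) = 59.11 μm/a
  Sd branch = 0.102·Sd^0.62·e^(0.033·RH+0.04·T) = 2.279 μm/a
  sum: 59.11 + 2.279 → r_corr = 61.39 μm/a
ISO 9223 Table 2 (carbon steel): 50 < 61.4 ≤ 80 μm/a ⇒ C4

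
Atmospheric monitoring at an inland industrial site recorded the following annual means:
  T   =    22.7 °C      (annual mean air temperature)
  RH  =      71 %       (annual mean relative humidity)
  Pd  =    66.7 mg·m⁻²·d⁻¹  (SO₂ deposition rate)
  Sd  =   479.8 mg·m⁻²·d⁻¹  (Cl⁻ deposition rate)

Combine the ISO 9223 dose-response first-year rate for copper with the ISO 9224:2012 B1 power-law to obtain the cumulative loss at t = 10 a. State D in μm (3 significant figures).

D(10) = 11.6 μm

copper: T>10 °C ⇒ hinge -0.080·(22.7−10) = -1.0160
  SO₂ term: 0.0053·66.7^0.26·exp(0.059·71-1.0160) = 0.3772
  Cl⁻ term: 0.01025·479.8^0.27·exp(0.036·71+0.049·22.7) = 2.127
  sum: 0.3772 + 2.127 → r_corr = 2.504 μm/a
Power-law: D(10) = r_corr · 10^0.667
  D(10) = 2.504 × 10^0.667 = 2.504 × 4.645 = 11.63 μm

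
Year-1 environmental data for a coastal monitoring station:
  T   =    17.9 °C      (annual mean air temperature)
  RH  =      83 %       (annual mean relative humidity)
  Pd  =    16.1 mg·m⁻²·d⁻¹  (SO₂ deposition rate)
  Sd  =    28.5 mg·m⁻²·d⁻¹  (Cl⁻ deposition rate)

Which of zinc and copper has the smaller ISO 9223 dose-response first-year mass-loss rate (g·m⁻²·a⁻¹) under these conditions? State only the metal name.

zinc

zinc: f(T) = -0.071·(T−10) [T>10 °C] = -0.5609
  sulphur-dioxide contribution → 1.138 μm/a
  chloride contribution → 1.051 μm/a
  total first-year rate 2.189 μm/a
  mass loss = 2.189 μm/a × 7.14 g/cm³ = 15.63 g·m⁻²·a⁻¹
copper: f(T) = -0.080·(T−10) [T>10 °C] = -0.6320
  sulphur-dioxide contribution → 0.7768 μm/a
  chloride contribution → 1.208 μm/a
  ⇒ r_corr(copper) = 1.985 μm/a
  mass loss = 1.985 μm/a × 8.96 g/cm³ = 17.79 g·m⁻²·a⁻¹
Ordering by g·m⁻²·a⁻¹: copper (17.8) > zinc (15.6)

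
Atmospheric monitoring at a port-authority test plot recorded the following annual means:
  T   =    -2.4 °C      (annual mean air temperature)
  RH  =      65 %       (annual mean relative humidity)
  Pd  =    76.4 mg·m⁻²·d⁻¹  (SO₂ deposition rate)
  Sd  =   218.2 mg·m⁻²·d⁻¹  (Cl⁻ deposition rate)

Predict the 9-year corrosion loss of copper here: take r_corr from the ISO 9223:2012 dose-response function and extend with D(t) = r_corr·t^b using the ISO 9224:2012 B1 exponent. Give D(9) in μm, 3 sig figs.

copper: temperature factor f = +0.126·(-12.4) = -1.5624
  SO₂ term: 0.0053·76.4^0.26·exp(0.059·65-1.5624) = 0.1588
  Sd branch = 0.01025·Sd^0.27·e^(0.036·RH+0.049·T) = 0.4049 μm/a
  r_corr = 0.1588 + 0.4049 = 0.5637 μm/a
Long-term exponent b (ISO 9224 Table 2, B1) = 0.667
  D(9) = 0.5637 × 9^0.667 = 0.5637 × 4.33 = 2.441 μm

D(9) = 2.44 μm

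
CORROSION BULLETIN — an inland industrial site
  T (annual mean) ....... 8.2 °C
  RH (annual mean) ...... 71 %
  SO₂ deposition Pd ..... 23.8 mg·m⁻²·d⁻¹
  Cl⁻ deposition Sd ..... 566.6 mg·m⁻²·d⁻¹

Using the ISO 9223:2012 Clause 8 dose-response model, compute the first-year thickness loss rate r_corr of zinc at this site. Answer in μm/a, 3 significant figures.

zinc: temperature factor f = +0.038·(-1.8) = -0.0684
  SO₂ term: 0.0129·23.8^0.44·exp(0.046·71-0.0684) = 1.273
  Sd branch = 0.0175·Sd^0.57·e^(0.008·RH+0.085·T) = 2.3 μm/a
  sum: 1.273 + 2.3 → r_corr = 3.574 μm/a

r_corr = 3.57 μm/a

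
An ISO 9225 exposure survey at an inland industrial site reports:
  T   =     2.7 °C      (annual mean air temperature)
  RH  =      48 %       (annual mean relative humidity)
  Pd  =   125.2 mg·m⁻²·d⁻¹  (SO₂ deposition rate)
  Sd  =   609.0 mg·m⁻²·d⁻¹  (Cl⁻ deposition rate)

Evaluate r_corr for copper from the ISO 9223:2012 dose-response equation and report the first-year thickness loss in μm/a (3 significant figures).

r_corr = 0.498 μm/a

copper: T≤10 °C ⇒ hinge +0.126·(2.7−10) = -0.9198
  Pd branch = 0.0053·Pd^0.26·e^(0.059·RH+f) = 0.1259 μm/a
  Cl⁻ term: 0.01025·609.0^0.27·exp(0.036·48+0.049·2.7) = 0.372
  sum: 0.1259 + 0.372 → r_corr = 0.4979 μm/a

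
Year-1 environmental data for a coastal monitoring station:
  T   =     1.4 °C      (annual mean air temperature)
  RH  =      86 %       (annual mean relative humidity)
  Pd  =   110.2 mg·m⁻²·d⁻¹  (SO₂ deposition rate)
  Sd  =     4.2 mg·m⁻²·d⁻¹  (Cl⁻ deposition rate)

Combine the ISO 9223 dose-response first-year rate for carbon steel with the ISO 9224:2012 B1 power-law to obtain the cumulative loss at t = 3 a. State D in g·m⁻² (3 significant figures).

carbon steel: f(T) = +0.150·(T−10) [T≤10 °C] = -1.2900
  sulphur-dioxide contribution → 31.38 μm/a
  chloride contribution → 4.486 μm/a
  ⇒ r_corr(carbon steel) = 35.87 μm/a
Long-term exponent b (ISO 9224 Table 2, B1) = 0.523
  D(3) = 35.87 × 3^0.523 = 35.87 × 1.776 = 63.71 μm
  Mass loss = 63.71 μm × 7.85 g/cm³ = 500.1 g·m⁻²

D(3) = 500 g·m⁻²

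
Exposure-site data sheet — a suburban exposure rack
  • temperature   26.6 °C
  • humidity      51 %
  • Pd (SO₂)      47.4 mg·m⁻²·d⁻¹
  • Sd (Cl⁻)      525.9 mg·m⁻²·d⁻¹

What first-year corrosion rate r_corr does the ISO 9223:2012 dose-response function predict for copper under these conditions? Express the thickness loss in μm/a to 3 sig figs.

copper: f(T) = -0.080·(T−10) [T>10 °C] = -1.3280
  SO₂ term: 0.0053·47.4^0.26·exp(0.059·51-1.3280) = 0.07763
  Sd branch = 0.01025·Sd^0.27·e^(0.036·RH+0.049·T) = 1.285 μm/a
  sum: 0.07763 + 1.285 → r_corr = 1.362 μm/a

r_corr = 1.36 μm/a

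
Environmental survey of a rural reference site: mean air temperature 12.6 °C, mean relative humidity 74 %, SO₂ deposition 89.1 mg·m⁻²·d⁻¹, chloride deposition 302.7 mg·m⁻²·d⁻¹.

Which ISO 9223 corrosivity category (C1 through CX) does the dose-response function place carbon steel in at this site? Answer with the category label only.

carbon steel: T>10 °C ⇒ hinge -0.054·(12.6−10) = -0.1404
  Pd branch = 1.77·Pd^0.52·e^(0.02·RH+f) = 69.77 μm/a
  Cl⁻ term: 0.102·302.7^0.62·exp(0.033·74+0.04·12.6) = 67.03
  sum: 69.77 + 67.03 → r_corr = 136.8 μm/a
Category bounds: 80…200 μm/a bracket r_corr ⇒ C5

C5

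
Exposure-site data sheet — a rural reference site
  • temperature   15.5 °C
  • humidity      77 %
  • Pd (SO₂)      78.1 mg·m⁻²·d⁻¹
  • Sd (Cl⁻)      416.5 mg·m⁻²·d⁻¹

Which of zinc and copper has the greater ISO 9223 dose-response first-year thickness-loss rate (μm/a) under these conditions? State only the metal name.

zinc: temperature factor f = -0.071·(5.5) = -0.3905
  sulphur-dioxide contribution → 2.051 μm/a
  chloride contribution → 3.766 μm/a
  ⇒ r_corr(zinc) = 5.818 μm/a
copper: f(T) = -0.080·(T−10) [T>10 °C] = -0.4400
  sulphur-dioxide contribution → 0.996 μm/a
  chloride contribution → 1.785 μm/a
  ⇒ r_corr(copper) = 2.781 μm/a
Ordering by μm/a: zinc (5.82) > copper (2.78)

zinc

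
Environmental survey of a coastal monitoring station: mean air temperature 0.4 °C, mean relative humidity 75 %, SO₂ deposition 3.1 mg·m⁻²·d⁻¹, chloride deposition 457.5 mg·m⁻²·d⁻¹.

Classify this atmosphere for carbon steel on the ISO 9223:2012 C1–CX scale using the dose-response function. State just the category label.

C4

carbon steel: f(T) = +0.150·(T−10) [T≤10 °C] = -1.4400
  sulphur-dioxide contribution → 3.385 μm/a
  chloride contribution → 54.94 μm/a
  ⇒ r_corr(carbon steel) = 58.32 μm/a
Category bounds: 50…80 μm/a bracket r_corr ⇒ C4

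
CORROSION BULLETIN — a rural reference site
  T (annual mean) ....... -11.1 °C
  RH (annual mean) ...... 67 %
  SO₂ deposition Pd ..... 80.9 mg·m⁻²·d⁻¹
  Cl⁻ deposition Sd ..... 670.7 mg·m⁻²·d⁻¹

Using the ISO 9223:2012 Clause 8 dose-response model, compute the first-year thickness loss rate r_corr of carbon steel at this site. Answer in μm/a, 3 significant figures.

carbon steel: f(T) = +0.150·(T−10) [T≤10 °C] = -3.1650
  Pd branch = 1.77·Pd^0.52·e^(0.02·RH+f) = 2.802 μm/a
  Cl⁻ term: 0.102·670.7^0.62·exp(0.033·67+0.04·-11.1) = 33.76
  r_corr = 2.802 + 33.76 = 36.57 μm/a

r_corr = 36.6 μm/a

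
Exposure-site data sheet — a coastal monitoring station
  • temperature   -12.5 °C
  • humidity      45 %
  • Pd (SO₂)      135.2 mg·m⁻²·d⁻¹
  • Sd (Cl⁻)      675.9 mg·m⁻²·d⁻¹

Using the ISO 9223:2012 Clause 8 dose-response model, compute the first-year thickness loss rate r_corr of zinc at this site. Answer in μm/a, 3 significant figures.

zinc: f(T) = +0.038·(T−10) [T≤10 °C] = -0.8550
  sulphur-dioxide contribution → 0.3766 μm/a
  chloride contribution → 0.3556 μm/a
  total first-year rate 0.7322 μm/a

r_corr = 0.732 μm/a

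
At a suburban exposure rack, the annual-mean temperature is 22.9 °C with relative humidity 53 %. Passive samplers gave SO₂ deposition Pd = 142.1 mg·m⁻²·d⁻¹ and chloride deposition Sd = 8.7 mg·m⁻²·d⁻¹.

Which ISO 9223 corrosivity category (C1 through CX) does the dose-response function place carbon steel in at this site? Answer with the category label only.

C3

carbon steel: T>10 °C ⇒ hinge -0.054·(22.9−10) = -0.6966
  SO₂ term: 1.77·142.1^0.52·exp(0.02·53-0.6966) = 33.51
  Cl⁻ term: 0.102·8.7^0.62·exp(0.033·53+0.04·22.9) = 5.604
  sum: 33.51 + 5.604 → r_corr = 39.11 μm/a
Category bounds: 25…50 μm/a bracket r_corr ⇒ C3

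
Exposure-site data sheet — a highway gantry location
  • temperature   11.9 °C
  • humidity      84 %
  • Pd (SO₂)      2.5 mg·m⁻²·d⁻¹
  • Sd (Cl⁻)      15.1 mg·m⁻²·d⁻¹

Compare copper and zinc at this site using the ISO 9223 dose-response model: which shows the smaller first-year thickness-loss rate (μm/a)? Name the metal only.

zinc

copper: f(T) = -0.080·(T−10) [T>10 °C] = -0.1520
  sulphur-dioxide contribution → 0.8205 μm/a
  chloride contribution → 0.7863 μm/a
  total first-year rate 1.607 μm/a
zinc: f(T) = -0.071·(T−10) [T>10 °C] = -0.1349
  sulphur-dioxide contribution → 0.8039 μm/a
  chloride contribution → 0.4428 μm/a
  total first-year rate 1.247 μm/a
Ordering by μm/a: copper (1.61) > zinc (1.25)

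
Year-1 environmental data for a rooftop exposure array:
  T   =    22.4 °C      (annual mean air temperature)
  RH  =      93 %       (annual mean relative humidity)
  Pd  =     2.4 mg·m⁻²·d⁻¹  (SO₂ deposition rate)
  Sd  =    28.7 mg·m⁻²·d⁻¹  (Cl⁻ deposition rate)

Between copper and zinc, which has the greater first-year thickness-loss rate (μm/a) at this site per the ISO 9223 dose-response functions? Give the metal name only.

copper

copper: T>10 °C ⇒ hinge -0.080·(22.4−10) = -0.9920
  SO₂ term: 0.0053·2.4^0.26·exp(0.059·93-0.9920) = 0.5961
  Sd branch = 0.01025·Sd^0.27·e^(0.036·RH+0.049·T) = 2.163 μm/a
  sum: 0.5961 + 2.163 → r_corr = 2.759 μm/a
zinc: f(T) = -0.071·(T−10) [T>10 °C] = -0.8804
  SO₂ term: 0.0129·2.4^0.44·exp(0.046·93-0.8804) = 0.5668
  Cl⁻ term: 0.0175·28.7^0.57·exp(0.008·93+0.085·22.4) = 1.675
  sum: 0.5668 + 1.675 → r_corr = 2.242 μm/a
Ordering by μm/a: copper (2.76) > zinc (2.24)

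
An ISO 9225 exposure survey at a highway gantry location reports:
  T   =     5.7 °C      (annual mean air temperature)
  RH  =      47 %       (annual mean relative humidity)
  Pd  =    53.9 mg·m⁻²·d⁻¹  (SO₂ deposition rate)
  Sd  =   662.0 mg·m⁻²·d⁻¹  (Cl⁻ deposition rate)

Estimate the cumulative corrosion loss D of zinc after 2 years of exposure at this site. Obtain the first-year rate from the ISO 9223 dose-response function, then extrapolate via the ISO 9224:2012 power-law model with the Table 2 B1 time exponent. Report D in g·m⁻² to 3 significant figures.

D(2) = 27.9 g·m⁻²

zinc: temperature factor f = +0.038·(-4.3) = -0.1634
  sulphur-dioxide contribution → 0.5501 μm/a
  chloride contribution → 1.677 μm/a
  total first-year rate 2.228 μm/a
Long-term exponent b (ISO 9224 Table 2, B1) = 0.813
  D(2) = 2.228 × 2^0.813 = 2.228 × 1.757 = 3.913 μm
  Mass loss = 3.913 μm × 7.14 g/cm³ = 27.94 g·m⁻²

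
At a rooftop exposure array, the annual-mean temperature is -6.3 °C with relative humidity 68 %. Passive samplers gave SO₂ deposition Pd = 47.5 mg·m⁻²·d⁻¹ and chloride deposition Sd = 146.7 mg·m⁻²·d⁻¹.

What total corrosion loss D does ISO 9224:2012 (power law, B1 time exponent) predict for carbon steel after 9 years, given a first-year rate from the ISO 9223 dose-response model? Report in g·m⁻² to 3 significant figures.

carbon steel: T≤10 °C ⇒ hinge +0.150·(-6.3−10) = -2.4450
  Pd branch = 1.77·Pd^0.52·e^(0.02·RH+f) = 4.453 μm/a
  Sd branch = 0.102·Sd^0.62·e^(0.033·RH+0.04·T) = 16.48 μm/a
  sum: 4.453 + 16.48 → r_corr = 20.93 μm/a
ISO 9224: D(t) = r_corr · t^b with b = 0.523 (carbon steel, B1)
  D(9) = 20.93 × 9^0.523 = 20.93 × 3.156 = 66.05 μm
  Mass loss = 66.05 μm × 7.85 g/cm³ = 518.5 g·m⁻²

D(9) = 518 g·m⁻²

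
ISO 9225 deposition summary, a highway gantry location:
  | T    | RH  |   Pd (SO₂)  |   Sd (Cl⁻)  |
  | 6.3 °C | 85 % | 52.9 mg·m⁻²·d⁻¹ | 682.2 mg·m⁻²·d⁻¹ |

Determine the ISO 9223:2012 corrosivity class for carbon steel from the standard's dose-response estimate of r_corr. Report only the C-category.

C5

carbon steel: temperature factor f = +0.150·(-3.7) = -0.5550
  Pd branch = 1.77·Pd^0.52·e^(0.02·RH+f) = 43.8 μm/a
  Cl⁻ term: 0.102·682.2^0.62·exp(0.033·85+0.04·6.3) = 124
  sum: 43.8 + 124 → r_corr = 167.8 μm/a
168 μm/a falls in (80, 200] for carbon steel → category C5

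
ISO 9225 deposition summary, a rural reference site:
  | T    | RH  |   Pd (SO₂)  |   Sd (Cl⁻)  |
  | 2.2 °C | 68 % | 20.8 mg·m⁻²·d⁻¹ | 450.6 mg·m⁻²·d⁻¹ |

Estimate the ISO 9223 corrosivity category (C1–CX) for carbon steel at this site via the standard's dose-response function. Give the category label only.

carbon steel: temperature factor f = +0.150·(-7.8) = -1.1700
  sulphur-dioxide contribution → 10.37 μm/a
  chloride contribution → 46.42 μm/a
  ⇒ r_corr(carbon steel) = 56.79 μm/a
56.8 μm/a falls in (50, 80] for carbon steel → category C4

C4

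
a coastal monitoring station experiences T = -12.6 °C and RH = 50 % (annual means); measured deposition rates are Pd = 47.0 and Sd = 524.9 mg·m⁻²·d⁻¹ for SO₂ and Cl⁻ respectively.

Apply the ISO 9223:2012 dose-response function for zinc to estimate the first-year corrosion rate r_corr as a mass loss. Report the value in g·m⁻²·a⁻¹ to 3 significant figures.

r_corr = 4.39 g·m⁻²·a⁻¹

zinc: temperature factor f = +0.038·(-22.6) = -0.8588
  sulphur-dioxide contribution → 0.2966 μm/a
  chloride contribution → 0.3177 μm/a
  total first-year rate 0.6144 μm/a
Convert to mass loss: 0.6144 μm/a × 7.14 g/cm³ = 4.387 g·m⁻²·a⁻¹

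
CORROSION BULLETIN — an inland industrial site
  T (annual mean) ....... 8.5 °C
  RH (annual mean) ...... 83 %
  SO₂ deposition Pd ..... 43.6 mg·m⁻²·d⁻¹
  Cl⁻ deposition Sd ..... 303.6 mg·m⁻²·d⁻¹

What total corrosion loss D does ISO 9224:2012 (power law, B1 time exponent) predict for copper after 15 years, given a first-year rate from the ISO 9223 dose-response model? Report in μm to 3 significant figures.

D(15) = 18.3 μm

copper: f(T) = +0.126·(T−10) [T≤10 °C] = -0.1890
  SO₂ term: 0.0053·43.6^0.26·exp(0.059·83-0.1890) = 1.567
  Sd branch = 0.01025·Sd^0.27·e^(0.036·RH+0.049·T) = 1.444 μm/a
  sum: 1.567 + 1.444 → r_corr = 3.011 μm/a
ISO 9224: D(t) = r_corr · t^b with b = 0.667 (copper, B1)
  D(15) = 3.011 × 15^0.667 = 3.011 × 6.088 = 18.33 μm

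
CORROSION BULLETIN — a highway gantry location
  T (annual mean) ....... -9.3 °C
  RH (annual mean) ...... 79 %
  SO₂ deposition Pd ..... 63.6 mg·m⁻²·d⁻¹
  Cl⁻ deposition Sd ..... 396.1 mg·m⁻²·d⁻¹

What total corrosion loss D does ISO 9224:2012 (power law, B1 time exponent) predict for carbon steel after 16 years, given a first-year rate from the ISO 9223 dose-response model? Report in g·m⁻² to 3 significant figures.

D(16) = 1.44e+03 g·m⁻²

carbon steel: f(T) = +0.150·(T−10) [T≤10 °C] = -2.8950
  Pd branch = 1.77·Pd^0.52·e^(0.02·RH+f) = 4.118 μm/a
  Cl⁻ term: 0.102·396.1^0.62·exp(0.033·79+0.04·-9.3) = 38.89
  sum: 4.118 + 38.89 → r_corr = 43.01 μm/a
Power-law: D(16) = r_corr · 16^0.523
  D(16) = 43.01 × 16^0.523 = 43.01 × 4.263 = 183.4 μm
  Mass loss = 183.4 μm × 7.85 g/cm³ = 1440 g·m⁻²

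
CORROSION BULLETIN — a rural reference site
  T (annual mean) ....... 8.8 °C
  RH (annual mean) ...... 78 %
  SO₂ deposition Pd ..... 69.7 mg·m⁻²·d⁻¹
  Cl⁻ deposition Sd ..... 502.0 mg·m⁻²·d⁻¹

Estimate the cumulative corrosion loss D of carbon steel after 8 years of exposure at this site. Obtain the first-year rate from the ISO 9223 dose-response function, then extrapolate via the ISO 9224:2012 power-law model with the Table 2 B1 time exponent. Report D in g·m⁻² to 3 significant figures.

D(8) = 3.58e+03 g·m⁻²

carbon steel: temperature factor f = +0.150·(-1.2) = -0.1800
  SO₂ term: 1.77·69.7^0.52·exp(0.02·78-0.1800) = 63.94
  Sd branch = 0.102·Sd^0.62·e^(0.033·RH+0.04·T) = 89.9 μm/a
  r_corr = 63.94 + 89.9 = 153.8 μm/a
Power-law: D(8) = r_corr · 8^0.523
  D(8) = 153.8 × 8^0.523 = 153.8 × 2.967 = 456.5 μm
  Mass loss = 456.5 μm × 7.85 g/cm³ = 3583 g·m⁻²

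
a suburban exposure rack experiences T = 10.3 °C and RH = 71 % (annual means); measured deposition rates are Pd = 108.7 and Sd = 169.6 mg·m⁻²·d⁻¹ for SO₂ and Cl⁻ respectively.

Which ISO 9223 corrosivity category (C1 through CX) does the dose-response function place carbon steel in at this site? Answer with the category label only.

carbon steel: temperature factor f = -0.054·(0.3) = -0.0162
  SO₂ term: 1.77·108.7^0.52·exp(0.02·71-0.0162) = 82.5
  Cl⁻ term: 0.102·169.6^0.62·exp(0.033·71+0.04·10.3) = 38.67
  r_corr = 82.5 + 38.67 = 121.2 μm/a
ISO 9223 Table 2 (carbon steel): 80 < 121 ≤ 200 μm/a ⇒ C5

C5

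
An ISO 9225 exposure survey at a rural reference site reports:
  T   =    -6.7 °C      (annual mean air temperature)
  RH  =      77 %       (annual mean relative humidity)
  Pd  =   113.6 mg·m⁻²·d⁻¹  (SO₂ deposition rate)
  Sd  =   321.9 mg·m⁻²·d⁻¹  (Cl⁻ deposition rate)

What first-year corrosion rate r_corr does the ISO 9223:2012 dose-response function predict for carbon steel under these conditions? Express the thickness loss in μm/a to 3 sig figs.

carbon steel: temperature factor f = +0.150·(-16.7) = -2.5050
  SO₂ term: 1.77·113.6^0.52·exp(0.02·77-2.5050) = 7.901
  Cl⁻ term: 0.102·321.9^0.62·exp(0.033·77+0.04·-6.7) = 35.53
  r_corr = 7.901 + 35.53 = 43.43 μm/a

r_corr = 43.4 μm/a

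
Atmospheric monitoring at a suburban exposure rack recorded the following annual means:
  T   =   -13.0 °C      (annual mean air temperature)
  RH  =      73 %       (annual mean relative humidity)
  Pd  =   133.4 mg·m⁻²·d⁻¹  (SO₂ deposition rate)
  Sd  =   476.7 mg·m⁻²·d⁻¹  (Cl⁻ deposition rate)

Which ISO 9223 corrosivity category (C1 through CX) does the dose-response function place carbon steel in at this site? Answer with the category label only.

C3

carbon steel: f(T) = +0.150·(T−10) [T≤10 °C] = -3.4500
  Pd branch = 1.77·Pd^0.52·e^(0.02·RH+f) = 3.082 μm/a
  Sd branch = 0.102·Sd^0.62·e^(0.033·RH+0.04·T) = 30.87 μm/a
  r_corr = 3.082 + 30.87 = 33.95 μm/a
33.9 μm/a falls in (25, 50] for carbon steel → category C3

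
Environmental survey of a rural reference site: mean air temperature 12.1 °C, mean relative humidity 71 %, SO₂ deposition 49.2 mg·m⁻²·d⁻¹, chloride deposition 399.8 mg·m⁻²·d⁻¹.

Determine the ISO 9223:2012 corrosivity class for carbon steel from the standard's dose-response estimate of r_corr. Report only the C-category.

carbon steel: T>10 °C ⇒ hinge -0.054·(12.1−10) = -0.1134
  Pd branch = 1.77·Pd^0.52·e^(0.02·RH+f) = 49.57 μm/a
  Sd branch = 0.102·Sd^0.62·e^(0.033·RH+0.04·T) = 70.71 μm/a
  sum: 49.57 + 70.71 → r_corr = 120.3 μm/a
ISO 9223 Table 2 (carbon steel): 80 < 120 ≤ 200 μm/a ⇒ C5

C5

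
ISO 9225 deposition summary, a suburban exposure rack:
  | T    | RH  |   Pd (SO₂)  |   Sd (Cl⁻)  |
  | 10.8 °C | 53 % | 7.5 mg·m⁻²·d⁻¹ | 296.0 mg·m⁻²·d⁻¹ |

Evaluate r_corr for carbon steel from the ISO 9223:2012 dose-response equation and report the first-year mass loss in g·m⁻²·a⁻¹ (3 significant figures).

r_corr = 351 g·m⁻²·a⁻¹

carbon steel: T>10 °C ⇒ hinge -0.054·(10.8−10) = -0.0432
  SO₂ term: 1.77·7.5^0.52·exp(0.02·53-0.0432) = 13.95
  Cl⁻ term: 0.102·296.0^0.62·exp(0.033·53+0.04·10.8) = 30.76
  r_corr = 13.95 + 30.76 = 44.71 μm/a
Convert to mass loss: 44.71 μm/a × 7.85 g/cm³ = 351 g·m⁻²·a⁻¹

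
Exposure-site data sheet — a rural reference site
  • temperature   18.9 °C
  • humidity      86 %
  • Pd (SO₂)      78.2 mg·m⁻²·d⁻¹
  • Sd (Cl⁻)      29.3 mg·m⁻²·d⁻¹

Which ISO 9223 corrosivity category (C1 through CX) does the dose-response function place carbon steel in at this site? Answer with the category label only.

carbon steel: T>10 °C ⇒ hinge -0.054·(18.9−10) = -0.4806
  sulphur-dioxide contribution → 58.98 μm/a
  chloride contribution → 30.12 μm/a
  ⇒ r_corr(carbon steel) = 89.1 μm/a
ISO 9223 Table 2 (carbon steel): 80 < 89.1 ≤ 200 μm/a ⇒ C5

C5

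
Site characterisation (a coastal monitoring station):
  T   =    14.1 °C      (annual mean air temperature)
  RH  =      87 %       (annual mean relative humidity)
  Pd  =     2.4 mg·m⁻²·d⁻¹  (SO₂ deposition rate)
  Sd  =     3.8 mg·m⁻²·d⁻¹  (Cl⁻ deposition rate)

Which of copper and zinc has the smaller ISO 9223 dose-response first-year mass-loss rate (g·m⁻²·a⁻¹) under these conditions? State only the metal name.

copper: f(T) = -0.080·(T−10) [T>10 °C] = -0.3280
  Pd branch = 0.0053·Pd^0.26·e^(0.059·RH+f) = 0.8127 μm/a
  Sd branch = 0.01025·Sd^0.27·e^(0.036·RH+0.049·T) = 0.6722 μm/a
  sum: 0.8127 + 0.6722 → r_corr = 1.485 μm/a
  mass loss = 1.485 μm/a × 8.96 g/cm³ = 13.3 g·m⁻²·a⁻¹
zinc: T>10 °C ⇒ hinge -0.071·(14.1−10) = -0.2911
  SO₂ term: 0.0129·2.4^0.44·exp(0.046·87-0.2911) = 0.7754
  Sd branch = 0.0175·Sd^0.57·e^(0.008·RH+0.085·T) = 0.249 μm/a
  r_corr = 0.7754 + 0.249 = 1.024 μm/a
  mass loss = 1.024 μm/a × 7.14 g/cm³ = 7.314 g·m⁻²·a⁻¹
Ordering by g·m⁻²·a⁻¹: copper (13.3) > zinc (7.31)

zinc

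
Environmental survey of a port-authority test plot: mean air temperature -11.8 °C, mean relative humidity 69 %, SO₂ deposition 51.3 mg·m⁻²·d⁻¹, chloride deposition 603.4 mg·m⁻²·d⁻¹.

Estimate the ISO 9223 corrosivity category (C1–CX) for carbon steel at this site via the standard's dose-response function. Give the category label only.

carbon steel: temperature factor f = +0.150·(-21.8) = -3.2700
  sulphur-dioxide contribution → 2.072 μm/a
  chloride contribution → 32.85 μm/a
  ⇒ r_corr(carbon steel) = 34.92 μm/a
34.9 μm/a falls in (25, 50] for carbon steel → category C3

C3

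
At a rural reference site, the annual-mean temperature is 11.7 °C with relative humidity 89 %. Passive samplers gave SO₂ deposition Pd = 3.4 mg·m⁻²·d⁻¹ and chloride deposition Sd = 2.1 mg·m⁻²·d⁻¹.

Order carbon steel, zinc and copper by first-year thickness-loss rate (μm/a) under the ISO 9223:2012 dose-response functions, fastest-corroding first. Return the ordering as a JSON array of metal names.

carbon steel: temperature factor f = -0.054·(1.7) = -0.0918
  sulphur-dioxide contribution → 18.09 μm/a
  chloride contribution → 4.866 μm/a
  ⇒ r_corr(carbon steel) = 22.96 μm/a
zinc: f(T) = -0.071·(T−10) [T>10 °C] = -0.1207
  sulphur-dioxide contribution → 1.175 μm/a
  chloride contribution → 0.1472 μm/a
  total first-year rate 1.322 μm/a
copper: temperature factor f = -0.080·(1.7) = -0.1360
  sulphur-dioxide contribution → 1.213 μm/a
  chloride contribution → 0.5472 μm/a
  total first-year rate 1.76 μm/a
Ordering by μm/a: carbon steel (23) > copper (1.76) > zinc (1.32)

["carbon steel", "copper", "zinc"]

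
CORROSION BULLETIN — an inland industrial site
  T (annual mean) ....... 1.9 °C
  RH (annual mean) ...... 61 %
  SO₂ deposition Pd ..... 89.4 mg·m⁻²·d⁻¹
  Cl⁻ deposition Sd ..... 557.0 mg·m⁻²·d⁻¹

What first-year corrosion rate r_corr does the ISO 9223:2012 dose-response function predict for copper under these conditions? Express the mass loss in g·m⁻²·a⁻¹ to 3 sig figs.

copper: f(T) = +0.126·(T−10) [T≤10 °C] = -1.0206
  sulphur-dioxide contribution → 0.2246 μm/a
  chloride contribution → 0.5575 μm/a
  total first-year rate 0.7821 μm/a
Convert to mass loss: 0.7821 μm/a × 8.96 g/cm³ = 7.008 g·m⁻²·a⁻¹

r_corr = 7.01 g·m⁻²·a⁻¹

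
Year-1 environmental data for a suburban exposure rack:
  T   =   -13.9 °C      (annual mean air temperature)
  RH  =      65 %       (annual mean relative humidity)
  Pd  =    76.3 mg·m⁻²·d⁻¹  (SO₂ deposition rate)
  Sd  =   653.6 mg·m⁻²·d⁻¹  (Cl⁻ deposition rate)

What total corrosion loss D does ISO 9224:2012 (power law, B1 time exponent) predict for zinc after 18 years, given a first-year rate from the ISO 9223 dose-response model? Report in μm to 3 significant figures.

zinc: temperature factor f = +0.038·(-23.9) = -0.9082
  SO₂ term: 0.0129·76.3^0.44·exp(0.046·65-0.9082) = 0.6967
  Sd branch = 0.0175·Sd^0.57·e^(0.008·RH+0.085·T) = 0.3635 μm/a
  r_corr = 0.6967 + 0.3635 = 1.06 μm/a
Long-term exponent b (ISO 9224 Table 2, B1) = 0.813
  D(18) = 1.06 × 18^0.813 = 1.06 × 10.48 = 11.11 μm

D(18) = 11.1 μm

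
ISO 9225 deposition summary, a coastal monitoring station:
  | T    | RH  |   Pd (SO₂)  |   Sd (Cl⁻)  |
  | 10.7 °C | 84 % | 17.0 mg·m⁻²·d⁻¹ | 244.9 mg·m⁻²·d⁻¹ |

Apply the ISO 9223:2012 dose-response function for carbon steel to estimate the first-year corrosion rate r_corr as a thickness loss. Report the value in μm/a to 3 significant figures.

carbon steel: f(T) = -0.054·(T−10) [T>10 °C] = -0.0378
  SO₂ term: 1.77·17.0^0.52·exp(0.02·84-0.0378) = 39.9
  Cl⁻ term: 0.102·244.9^0.62·exp(0.033·84+0.04·10.7) = 75.77
  r_corr = 39.9 + 75.77 = 115.7 μm/a

r_corr = 116 μm/a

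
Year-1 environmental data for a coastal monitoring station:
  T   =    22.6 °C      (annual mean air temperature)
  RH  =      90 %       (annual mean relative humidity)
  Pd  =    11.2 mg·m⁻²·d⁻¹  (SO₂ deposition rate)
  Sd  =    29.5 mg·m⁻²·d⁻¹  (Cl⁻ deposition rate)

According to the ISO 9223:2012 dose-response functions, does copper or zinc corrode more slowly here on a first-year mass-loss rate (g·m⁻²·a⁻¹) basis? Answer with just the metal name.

copper: f(T) = -0.080·(T−10) [T>10 °C] = -1.0080
  SO₂ term: 0.0053·11.2^0.26·exp(0.059·90-1.0080) = 0.7335
  Cl⁻ term: 0.01025·29.5^0.27·exp(0.036·90+0.049·22.6) = 1.975
  sum: 0.7335 + 1.975 → r_corr = 2.709 μm/a
  mass loss = 2.709 μm/a × 8.96 g/cm³ = 24.27 g·m⁻²·a⁻¹
zinc: T>10 °C ⇒ hinge -0.071·(22.6−10) = -0.8946
  Pd branch = 0.0129·Pd^0.44·e^(0.046·RH+f) = 0.9587 μm/a
  Sd branch = 0.0175·Sd^0.57·e^(0.008·RH+0.085·T) = 1.69 μm/a
  r_corr = 0.9587 + 1.69 = 2.648 μm/a
  mass loss = 2.648 μm/a × 7.14 g/cm³ = 18.91 g·m⁻²·a⁻¹
Ordering by g·m⁻²·a⁻¹: copper (24.3) > zinc (18.9)

zinc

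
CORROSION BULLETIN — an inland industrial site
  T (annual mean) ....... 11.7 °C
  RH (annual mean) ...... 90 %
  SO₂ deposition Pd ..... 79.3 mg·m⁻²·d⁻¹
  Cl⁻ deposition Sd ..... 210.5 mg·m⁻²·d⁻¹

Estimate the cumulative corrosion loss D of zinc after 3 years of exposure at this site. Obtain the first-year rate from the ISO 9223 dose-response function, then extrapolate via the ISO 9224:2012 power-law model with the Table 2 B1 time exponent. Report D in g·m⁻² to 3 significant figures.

zinc: T>10 °C ⇒ hinge -0.071·(11.7−10) = -0.1207
  SO₂ term: 0.0129·79.3^0.44·exp(0.046·90-0.1207) = 4.918
  Cl⁻ term: 0.0175·210.5^0.57·exp(0.008·90+0.085·11.7) = 2.051
  r_corr = 4.918 + 2.051 = 6.969 μm/a
Long-term exponent b (ISO 9224 Table 2, B1) = 0.813
  D(3) = 6.969 × 3^0.813 = 6.969 × 2.443 = 17.02 μm
  Mass loss = 17.02 μm × 7.14 g/cm³ = 121.6 g·m⁻²

D(3) = 122 g·m⁻²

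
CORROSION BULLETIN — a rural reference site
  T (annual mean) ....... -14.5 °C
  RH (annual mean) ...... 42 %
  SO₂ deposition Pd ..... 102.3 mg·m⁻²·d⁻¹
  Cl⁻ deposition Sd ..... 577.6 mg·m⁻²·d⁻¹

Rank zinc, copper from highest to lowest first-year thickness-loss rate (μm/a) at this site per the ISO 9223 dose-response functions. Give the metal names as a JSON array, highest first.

["zinc", "copper"]

zinc: f(T) = +0.038·(T−10) [T≤10 °C] = -0.9310
  SO₂ term: 0.0129·102.3^0.44·exp(0.046·42-0.9310) = 0.2689
  Cl⁻ term: 0.0175·577.6^0.57·exp(0.008·42+0.085·-14.5) = 0.2678
  r_corr = 0.2689 + 0.2678 = 0.5368 μm/a
copper: temperature factor f = +0.126·(-24.5) = -3.0870
  SO₂ term: 0.0053·102.3^0.26·exp(0.059·42-3.0870) = 0.009602
  Sd branch = 0.01025·Sd^0.27·e^(0.036·RH+0.049·T) = 0.1272 μm/a
  sum: 0.009602 + 0.1272 → r_corr = 0.1368 μm/a
Ordering by μm/a: zinc (0.537) > copper (0.137)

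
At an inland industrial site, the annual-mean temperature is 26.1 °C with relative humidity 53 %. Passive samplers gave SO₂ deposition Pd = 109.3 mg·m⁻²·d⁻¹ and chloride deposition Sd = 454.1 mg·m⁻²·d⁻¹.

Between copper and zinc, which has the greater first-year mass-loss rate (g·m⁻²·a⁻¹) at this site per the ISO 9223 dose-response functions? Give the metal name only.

zinc

copper: temperature factor f = -0.080·(16.1) = -1.2880
  sulphur-dioxide contribution → 0.113 μm/a
  chloride contribution → 1.295 μm/a
  ⇒ r_corr(copper) = 1.408 μm/a
  mass loss = 1.408 μm/a × 8.96 g/cm³ = 12.61 g·m⁻²·a⁻¹
zinc: temperature factor f = -0.071·(16.1) = -1.1431
  sulphur-dioxide contribution → 0.3715 μm/a
  chloride contribution → 8.04 μm/a
  total first-year rate 8.411 μm/a
  mass loss = 8.411 μm/a × 7.14 g/cm³ = 60.06 g·m⁻²·a⁻¹
Ordering by g·m⁻²·a⁻¹: zinc (60.1) > copper (12.6)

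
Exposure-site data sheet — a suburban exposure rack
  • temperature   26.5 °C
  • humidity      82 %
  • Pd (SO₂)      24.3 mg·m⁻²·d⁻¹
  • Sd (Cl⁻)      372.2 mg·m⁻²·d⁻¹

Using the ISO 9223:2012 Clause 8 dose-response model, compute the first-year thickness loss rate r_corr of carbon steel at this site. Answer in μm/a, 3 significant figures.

r_corr = 193 μm/a

carbon steel: f(T) = -0.054·(T−10) [T>10 °C] = -0.8910
  sulphur-dioxide contribution → 19.67 μm/a
  chloride contribution → 173 μm/a
  total first-year rate 192.7 μm/a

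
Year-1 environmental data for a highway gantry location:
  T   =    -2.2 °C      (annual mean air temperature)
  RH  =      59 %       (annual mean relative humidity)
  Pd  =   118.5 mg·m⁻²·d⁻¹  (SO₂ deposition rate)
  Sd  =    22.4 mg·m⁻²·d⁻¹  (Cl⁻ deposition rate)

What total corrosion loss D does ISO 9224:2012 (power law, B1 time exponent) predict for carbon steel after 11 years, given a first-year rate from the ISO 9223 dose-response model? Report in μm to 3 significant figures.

D(11) = 54.6 μm

carbon steel: f(T) = +0.150·(T−10) [T≤10 °C] = -1.8300
  SO₂ term: 1.77·118.5^0.52·exp(0.02·59-1.8300) = 11.07
  Sd branch = 0.102·Sd^0.62·e^(0.033·RH+0.04·T) = 4.499 μm/a
  r_corr = 11.07 + 4.499 = 15.57 μm/a
Long-term exponent b (ISO 9224 Table 2, B1) = 0.523
  D(11) = 15.57 × 11^0.523 = 15.57 × 3.505 = 54.55 μm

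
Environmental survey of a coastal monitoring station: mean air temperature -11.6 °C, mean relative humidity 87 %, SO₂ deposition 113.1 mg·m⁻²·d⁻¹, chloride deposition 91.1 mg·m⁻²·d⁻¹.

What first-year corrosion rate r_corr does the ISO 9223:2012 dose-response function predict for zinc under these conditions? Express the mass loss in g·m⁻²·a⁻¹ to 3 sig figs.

r_corr = 19.0 g·m⁻²·a⁻¹

zinc: temperature factor f = +0.038·(-21.6) = -0.8208
  sulphur-dioxide contribution → 2.487 μm/a
  chloride contribution → 0.1714 μm/a
  ⇒ r_corr(zinc) = 2.658 μm/a
Convert to mass loss: 2.658 μm/a × 7.14 g/cm³ = 18.98 g·m⁻²·a⁻¹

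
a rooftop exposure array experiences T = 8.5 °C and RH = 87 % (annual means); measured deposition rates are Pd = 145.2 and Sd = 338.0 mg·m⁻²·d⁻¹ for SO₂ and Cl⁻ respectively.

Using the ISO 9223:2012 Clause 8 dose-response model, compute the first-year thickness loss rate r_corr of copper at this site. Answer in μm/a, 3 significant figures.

r_corr = 4.43 μm/a

copper: temperature factor f = +0.126·(-1.5) = -0.1890
  Pd branch = 0.0053·Pd^0.26·e^(0.059·RH+f) = 2.714 μm/a
  Sd branch = 0.01025·Sd^0.27·e^(0.036·RH+0.049·T) = 1.716 μm/a
  r_corr = 2.714 + 1.716 = 4.43 μm/a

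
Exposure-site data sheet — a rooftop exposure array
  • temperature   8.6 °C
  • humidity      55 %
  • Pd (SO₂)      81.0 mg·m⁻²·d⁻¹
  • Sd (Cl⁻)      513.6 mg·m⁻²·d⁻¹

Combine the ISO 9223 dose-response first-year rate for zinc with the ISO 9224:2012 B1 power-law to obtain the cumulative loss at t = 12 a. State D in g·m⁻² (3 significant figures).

zinc: temperature factor f = +0.038·(-1.4) = -0.0532
  Pd branch = 0.0129·Pd^0.44·e^(0.046·RH+f) = 1.062 μm/a
  Cl⁻ term: 0.0175·513.6^0.57·exp(0.008·55+0.085·8.6) = 1.98
  sum: 1.062 + 1.98 → r_corr = 3.042 μm/a
ISO 9224: D(t) = r_corr · t^b with b = 0.813 (zinc, B1)
  D(12) = 3.042 × 12^0.813 = 3.042 × 7.54 = 22.93 μm
  Mass loss = 22.93 μm × 7.14 g/cm³ = 163.7 g·m⁻²

D(12) = 164 g·m⁻²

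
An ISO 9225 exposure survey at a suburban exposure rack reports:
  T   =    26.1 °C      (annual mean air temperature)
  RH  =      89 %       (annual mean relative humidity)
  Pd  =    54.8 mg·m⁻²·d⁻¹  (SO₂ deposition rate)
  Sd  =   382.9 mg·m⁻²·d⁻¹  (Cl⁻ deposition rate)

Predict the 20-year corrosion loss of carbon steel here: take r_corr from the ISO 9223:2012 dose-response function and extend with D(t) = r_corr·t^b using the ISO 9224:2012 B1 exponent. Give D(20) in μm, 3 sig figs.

D(20) = 1.21e+03 μm

carbon steel: temperature factor f = -0.054·(16.1) = -0.8694
  sulphur-dioxide contribution → 35.29 μm/a
  chloride contribution → 218.3 μm/a
  total first-year rate 253.6 μm/a
ISO 9224: D(t) = r_corr · t^b with b = 0.523 (carbon steel, B1)
  D(20) = 253.6 × 20^0.523 = 253.6 × 4.791 = 1215 μm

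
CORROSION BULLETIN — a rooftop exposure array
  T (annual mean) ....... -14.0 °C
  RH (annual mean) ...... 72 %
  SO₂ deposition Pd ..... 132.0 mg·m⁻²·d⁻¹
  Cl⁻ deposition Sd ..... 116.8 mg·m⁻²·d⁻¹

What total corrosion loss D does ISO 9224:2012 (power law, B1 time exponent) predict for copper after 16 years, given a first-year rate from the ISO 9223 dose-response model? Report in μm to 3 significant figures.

D(16) = 1.99 μm

copper: f(T) = +0.126·(T−10) [T≤10 °C] = -3.0240
  sulphur-dioxide contribution → 0.06415 μm/a
  chloride contribution → 0.2493 μm/a
  total first-year rate 0.3134 μm/a
Power-law: D(16) = r_corr · 16^0.667
  D(16) = 0.3134 × 16^0.667 = 0.3134 × 6.355 = 1.992 μm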